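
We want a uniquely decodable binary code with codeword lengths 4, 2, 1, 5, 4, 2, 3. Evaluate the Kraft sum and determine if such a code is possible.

With common denominator 2^5 = 32: Σ 2^(−ℓᵢ) = 2/32 + 8/32 + 16/32 + 1/32 + 2/32 + 8/32 + 4/32 = 41/32 = 1.28125.
Kraft's inequality requires Σ ≤ 1; here Σ = 1.28125 > 1, so no such prefix code exists.

1.28125; no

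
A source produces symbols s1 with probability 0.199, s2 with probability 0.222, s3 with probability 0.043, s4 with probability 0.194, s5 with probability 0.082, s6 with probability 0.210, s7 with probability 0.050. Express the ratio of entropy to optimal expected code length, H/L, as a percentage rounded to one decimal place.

Entropy H = −Σ p log₂ p ≈ 2.5845 bits.
Huffman merges: 43/1000+1/20→93/1000; 41/500+93/1000→7/40; 7/40+97/500→369/1000; 199/1000+21/100→409/1000; 111/500+369/1000→591/1000; 409/1000+591/1000→1. L = 2637/1000 ≈ 2.6370.
Efficiency = H/L = 2.5845/2.6370 = 98.0%.

98.0%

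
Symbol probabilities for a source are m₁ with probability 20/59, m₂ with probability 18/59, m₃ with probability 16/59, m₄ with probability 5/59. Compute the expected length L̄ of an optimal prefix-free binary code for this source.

2 bits/symbol

Repeatedly combine the two least-probable nodes; the expected code length is the sum of the merged weights.
merge 5/59 + 16/59 → 21/59
merge 18/59 + 20/59 → 38/59
merge 21/59 + 38/59 → 1
L = 21/59 + 38/59 + 1 = 2 bits/symbol.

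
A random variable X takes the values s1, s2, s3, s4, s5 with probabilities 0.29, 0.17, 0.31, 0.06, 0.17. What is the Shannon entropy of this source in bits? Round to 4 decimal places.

2.1544 bits

H = −Σ pᵢ log₂ pᵢ.
−0.29·log₂(0.29) = 0.5179
−0.17·log₂(0.17) = 0.4346
−0.31·log₂(0.31) = 0.5238
−0.06·log₂(0.06) = 0.2435
−0.17·log₂(0.17) = 0.4346
Sum ≈ 2.1544 → 2.1544 bits.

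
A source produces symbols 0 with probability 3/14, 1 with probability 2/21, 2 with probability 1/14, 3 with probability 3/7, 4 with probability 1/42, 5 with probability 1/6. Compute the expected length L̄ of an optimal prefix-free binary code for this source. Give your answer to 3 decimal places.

Repeatedly combine the two least-probable nodes; the expected code length is the sum of the merged weights.
merge 1/42 + 1/14 → 2/21
merge 2/21 + 2/21 → 4/21
merge 1/6 + 4/21 → 5/14
merge 3/14 + 5/14 → 4/7
merge 3/7 + 4/7 → 1
L = 2/21 + 4/21 + 5/14 + 4/7 + 1 = 31/14 ≈ 2.214 bits/symbol.

2.214 bits/symbol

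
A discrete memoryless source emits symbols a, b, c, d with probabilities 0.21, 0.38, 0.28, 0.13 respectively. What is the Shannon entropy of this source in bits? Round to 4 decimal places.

H = −Σ pᵢ log₂ pᵢ.
−0.21·log₂(0.21) = 0.4728
−0.38·log₂(0.38) = 0.5305
−0.28·log₂(0.28) = 0.5142
−0.13·log₂(0.13) = 0.3826
Sum ≈ 1.9001 → 1.9001 bits.

1.9001 bits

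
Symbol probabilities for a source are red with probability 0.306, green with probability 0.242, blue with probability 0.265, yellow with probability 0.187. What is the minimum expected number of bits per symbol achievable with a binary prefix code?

Repeatedly combine the two least-probable nodes; the expected code length is the sum of the merged weights.
merge 187/1000 + 121/500 → 429/1000
merge 53/200 + 153/500 → 571/1000
merge 429/1000 + 571/1000 → 1
L = 429/1000 + 571/1000 + 1 = 2 bits/symbol.

2 bits/symbol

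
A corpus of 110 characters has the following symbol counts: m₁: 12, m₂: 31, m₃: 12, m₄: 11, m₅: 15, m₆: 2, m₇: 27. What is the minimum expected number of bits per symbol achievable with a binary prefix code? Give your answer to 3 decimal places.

Probabilities are the counts divided by 110.
Repeatedly combine the two least-probable nodes; the expected code length is the sum of the merged weights.
merge 1/55 + 1/10 → 13/110
merge 6/55 + 6/55 → 12/55
merge 13/110 + 3/22 → 14/55
merge 12/55 + 27/110 → 51/110
merge 14/55 + 31/110 → 59/110
merge 51/110 + 59/110 → 1
L = 13/110 + 12/55 + 14/55 + 51/110 + 59/110 + 1 = 57/22 ≈ 2.591 bits/symbol.

2.591 bits/symbol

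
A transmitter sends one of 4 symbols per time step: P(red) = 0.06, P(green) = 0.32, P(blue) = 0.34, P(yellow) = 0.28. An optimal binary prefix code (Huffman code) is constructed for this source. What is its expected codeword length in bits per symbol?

Repeatedly combine the two least-probable nodes; the expected code length is the sum of the merged weights.
merge 3/50 + 7/25 → 17/50
merge 8/25 + 17/50 → 33/50
merge 17/50 + 33/50 → 1
L = 17/50 + 33/50 + 1 = 2 bits/symbol.

2 bits/symbol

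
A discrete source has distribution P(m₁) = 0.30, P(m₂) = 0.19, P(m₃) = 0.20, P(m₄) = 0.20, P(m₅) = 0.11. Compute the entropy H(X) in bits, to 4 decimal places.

H = −Σ pᵢ log₂ pᵢ.
−0.30·log₂(0.30) = 0.5211
−0.19·log₂(0.19) = 0.4552
−0.20·log₂(0.20) = 0.4644
−0.20·log₂(0.20) = 0.4644
−0.11·log₂(0.11) = 0.3503
Sum ≈ 2.2554 → 2.2554 bits.

2.2554 bits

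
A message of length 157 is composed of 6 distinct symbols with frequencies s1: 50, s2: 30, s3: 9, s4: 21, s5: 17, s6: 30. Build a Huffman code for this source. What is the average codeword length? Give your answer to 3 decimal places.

Probabilities are the counts divided by 157.
Repeatedly combine the two least-probable nodes; the expected code length is the sum of the merged weights.
merge 9/157 + 17/157 → 26/157
merge 21/157 + 26/157 → 47/157
merge 30/157 + 30/157 → 60/157
merge 47/157 + 50/157 → 97/157
merge 60/157 + 97/157 → 1
L = 26/157 + 47/157 + 60/157 + 97/157 + 1 = 387/157 ≈ 2.465 bits/symbol.

2.465 bits/symbol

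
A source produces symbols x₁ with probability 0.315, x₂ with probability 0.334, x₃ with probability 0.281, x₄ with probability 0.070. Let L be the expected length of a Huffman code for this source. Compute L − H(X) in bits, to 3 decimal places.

0.163 bits

Entropy H = −Σ p log₂ p ≈ 1.8366 bits.
Huffman merges: 7/100+281/1000→351/1000; 63/200+167/500→649/1000; 351/1000+649/1000→1. L = 2 ≈ 2.0000.
L − H = 2.0000 − 1.8366 = 0.163 bits.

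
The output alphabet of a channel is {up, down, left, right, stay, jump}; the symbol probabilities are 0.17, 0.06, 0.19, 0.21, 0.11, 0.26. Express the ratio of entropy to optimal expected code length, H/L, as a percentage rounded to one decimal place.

Entropy H = −Σ p log₂ p ≈ 2.4617 bits.
Huffman merges: 3/50+11/100→17/100; 17/100+17/100→17/50; 19/100+21/100→2/5; 13/50+17/50→3/5; 2/5+3/5→1. L = 251/100 ≈ 2.5100.
Efficiency = H/L = 2.4617/2.5100 = 98.1%.

98.1%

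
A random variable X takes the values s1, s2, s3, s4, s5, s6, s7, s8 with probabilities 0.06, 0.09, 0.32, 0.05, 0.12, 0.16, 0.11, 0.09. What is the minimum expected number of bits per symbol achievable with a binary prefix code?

Repeatedly combine the two least-probable nodes; the expected code length is the sum of the merged weights.
merge 1/20 + 3/50 → 11/100
merge 9/100 + 9/100 → 9/50
merge 11/100 + 11/100 → 11/50
merge 3/25 + 4/25 → 7/25
merge 9/50 + 11/50 → 2/5
merge 7/25 + 8/25 → 3/5
merge 2/5 + 3/5 → 1
L = 11/100 + 9/50 + 11/50 + 7/25 + 2/5 + 3/5 + 1 = 279/100 = 2.79 bits/symbol.

2.79 bits/symbol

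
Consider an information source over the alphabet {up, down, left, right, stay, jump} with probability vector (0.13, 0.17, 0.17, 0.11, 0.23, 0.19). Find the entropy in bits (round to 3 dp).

H = −Σ pᵢ log₂ pᵢ.
−0.13·log₂(0.13) = 0.3826
−0.17·log₂(0.17) = 0.4346
−0.17·log₂(0.17) = 0.4346
−0.11·log₂(0.11) = 0.3503
−0.23·log₂(0.23) = 0.4877
−0.19·log₂(0.19) = 0.4552
Sum ≈ 2.5450 → 2.545 bits.

2.545 bits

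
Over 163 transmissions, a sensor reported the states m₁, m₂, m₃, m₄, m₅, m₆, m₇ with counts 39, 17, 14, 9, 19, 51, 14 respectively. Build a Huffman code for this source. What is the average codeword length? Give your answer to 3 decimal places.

2.589 bits/symbol

Probabilities are the counts divided by 163.
Repeatedly combine the two least-probable nodes; the expected code length is the sum of the merged weights.
merge 9/163 + 14/163 → 23/163
merge 14/163 + 17/163 → 31/163
merge 19/163 + 23/163 → 42/163
merge 31/163 + 39/163 → 70/163
merge 42/163 + 51/163 → 93/163
merge 70/163 + 93/163 → 1
L = 23/163 + 31/163 + 42/163 + 70/163 + 93/163 + 1 = 422/163 ≈ 2.589 bits/symbol.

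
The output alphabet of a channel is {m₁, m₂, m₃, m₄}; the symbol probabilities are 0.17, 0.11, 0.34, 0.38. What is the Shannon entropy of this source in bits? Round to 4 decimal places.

1.8445 bits

H = −Σ pᵢ log₂ pᵢ.
−0.17·log₂(0.17) = 0.4346
−0.11·log₂(0.11) = 0.3503
−0.34·log₂(0.34) = 0.5292
−0.38·log₂(0.38) = 0.5305
Sum ≈ 1.8445 → 1.8445 bits.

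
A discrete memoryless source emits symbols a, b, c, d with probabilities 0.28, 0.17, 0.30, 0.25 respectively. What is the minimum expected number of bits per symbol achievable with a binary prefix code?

2 bits/symbol

Repeatedly combine the two least-probable nodes; the expected code length is the sum of the merged weights.
merge 17/100 + 1/4 → 21/50
merge 7/25 + 3/10 → 29/50
merge 21/50 + 29/50 → 1
L = 21/50 + 29/50 + 1 = 2 bits/symbol.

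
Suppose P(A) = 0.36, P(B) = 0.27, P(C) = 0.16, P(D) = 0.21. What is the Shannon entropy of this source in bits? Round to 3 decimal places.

1.936 bits

H = −Σ pᵢ log₂ pᵢ.
−0.36·log₂(0.36) = 0.5306
−0.27·log₂(0.27) = 0.5100
−0.16·log₂(0.16) = 0.4230
−0.21·log₂(0.21) = 0.4728
Sum ≈ 1.9365 → 1.936 bits.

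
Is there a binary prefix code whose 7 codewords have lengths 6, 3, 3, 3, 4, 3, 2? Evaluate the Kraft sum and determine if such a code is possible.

With common denominator 2^6 = 64: Σ 2^(−ℓᵢ) = 1/64 + 8/64 + 8/64 + 8/64 + 4/64 + 8/64 + 16/64 = 53/64 = 0.828125.
Kraft's inequality requires Σ ≤ 1; here Σ = 0.828125 ≤ 1, so such a prefix code exists.

0.828125; yes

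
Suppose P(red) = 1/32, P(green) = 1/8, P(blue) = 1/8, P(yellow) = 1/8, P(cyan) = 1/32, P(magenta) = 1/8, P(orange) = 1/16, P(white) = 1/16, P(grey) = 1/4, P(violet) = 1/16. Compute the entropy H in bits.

3.0625 bits

Each probability is a power of 1/2, so log₂(1/p) is an integer.
H = Σ p·log₂(1/p) = 1/32·5 + 1/8·3 + 1/8·3 + 1/8·3 + 1/32·5 + 1/8·3 + 1/16·4 + 1/16·4 + 1/4·2 + 1/16·4 = 3.0625 bits.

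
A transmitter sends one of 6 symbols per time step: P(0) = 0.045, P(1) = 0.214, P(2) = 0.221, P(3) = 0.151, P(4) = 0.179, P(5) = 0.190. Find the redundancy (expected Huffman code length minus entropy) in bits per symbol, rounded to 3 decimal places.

Entropy H = −Σ p log₂ p ≈ 2.4700 bits.
Huffman merges: 9/200+151/1000→49/250; 179/1000+19/100→369/1000; 49/250+107/500→41/100; 221/1000+369/1000→59/100; 41/100+59/100→1. L = 513/200 ≈ 2.5650.
L − H = 2.5650 − 2.4700 = 0.095 bits.

0.095 bits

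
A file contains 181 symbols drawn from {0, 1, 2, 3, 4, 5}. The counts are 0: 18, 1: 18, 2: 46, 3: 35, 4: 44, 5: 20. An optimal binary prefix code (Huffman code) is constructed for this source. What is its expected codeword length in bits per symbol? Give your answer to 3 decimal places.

Probabilities are the counts divided by 181.
Repeatedly combine the two least-probable nodes; the expected code length is the sum of the merged weights.
merge 18/181 + 18/181 → 36/181
merge 20/181 + 35/181 → 55/181
merge 36/181 + 44/181 → 80/181
merge 46/181 + 55/181 → 101/181
merge 80/181 + 101/181 → 1
L = 36/181 + 55/181 + 80/181 + 101/181 + 1 = 453/181 ≈ 2.503 bits/symbol.

2.503 bits/symbol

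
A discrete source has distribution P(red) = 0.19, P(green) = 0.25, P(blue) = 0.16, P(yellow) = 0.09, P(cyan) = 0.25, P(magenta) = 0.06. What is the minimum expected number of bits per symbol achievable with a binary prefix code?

Repeatedly combine the two least-probable nodes; the expected code length is the sum of the merged weights.
merge 3/50 + 9/100 → 3/20
merge 3/20 + 4/25 → 31/100
merge 19/100 + 1/4 → 11/25
merge 1/4 + 31/100 → 14/25
merge 11/25 + 14/25 → 1
L = 3/20 + 31/100 + 11/25 + 14/25 + 1 = 123/50 = 2.46 bits/symbol.

2.46 bits/symbol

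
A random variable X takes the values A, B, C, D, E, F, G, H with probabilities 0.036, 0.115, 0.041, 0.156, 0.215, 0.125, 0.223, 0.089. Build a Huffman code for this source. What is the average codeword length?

2.805 bits/symbol

Repeatedly combine the two least-probable nodes; the expected code length is the sum of the merged weights.
merge 9/250 + 41/1000 → 77/1000
merge 77/1000 + 89/1000 → 83/500
merge 23/200 + 1/8 → 6/25
merge 39/250 + 83/500 → 161/500
merge 43/200 + 223/1000 → 219/500
merge 6/25 + 161/500 → 281/500
merge 219/500 + 281/500 → 1
L = 77/1000 + 83/500 + 6/25 + 161/500 + 219/500 + 281/500 + 1 = 561/200 = 2.805 bits/symbol.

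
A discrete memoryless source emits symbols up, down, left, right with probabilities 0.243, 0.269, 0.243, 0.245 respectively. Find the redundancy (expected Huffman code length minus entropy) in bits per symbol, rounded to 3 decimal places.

Entropy H = −Σ p log₂ p ≈ 1.9986 bits.
Huffman merges: 243/1000+243/1000→243/500; 49/200+269/1000→257/500; 243/500+257/500→1. L = 2 ≈ 2.0000.
L − H = 2.0000 − 1.9986 = 0.001 bits.

0.001 bits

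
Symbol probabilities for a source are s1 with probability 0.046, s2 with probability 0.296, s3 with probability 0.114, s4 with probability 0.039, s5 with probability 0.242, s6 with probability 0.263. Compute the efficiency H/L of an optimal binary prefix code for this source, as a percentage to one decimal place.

Entropy H = −Σ p log₂ p ≈ 2.2660 bits.
Huffman merges: 39/1000+23/500→17/200; 17/200+57/500→199/1000; 199/1000+121/500→441/1000; 263/1000+37/125→559/1000; 441/1000+559/1000→1. L = 571/250 ≈ 2.2840.
Efficiency = H/L = 2.2660/2.2840 = 99.2%.

99.2%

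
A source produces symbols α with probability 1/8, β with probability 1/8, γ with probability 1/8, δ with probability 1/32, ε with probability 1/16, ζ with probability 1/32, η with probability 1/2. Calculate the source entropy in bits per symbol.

Each probability is a power of 1/2, so log₂(1/p) is an integer.
H = Σ p·log₂(1/p) = 1/8·3 + 1/8·3 + 1/8·3 + 1/32·5 + 1/16·4 + 1/32·5 + 1/2·1 = 2.1875 bits.

2.1875 bits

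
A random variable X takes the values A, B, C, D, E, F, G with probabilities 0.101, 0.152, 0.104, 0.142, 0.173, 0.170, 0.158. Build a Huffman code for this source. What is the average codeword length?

2.827 bits/symbol

Repeatedly combine the two least-probable nodes; the expected code length is the sum of the merged weights.
merge 101/1000 + 13/125 → 41/200
merge 71/500 + 19/125 → 147/500
merge 79/500 + 17/100 → 41/125
merge 173/1000 + 41/200 → 189/500
merge 147/500 + 41/125 → 311/500
merge 189/500 + 311/500 → 1
L = 41/200 + 147/500 + 41/125 + 189/500 + 311/500 + 1 = 2827/1000 = 2.827 bits/symbol.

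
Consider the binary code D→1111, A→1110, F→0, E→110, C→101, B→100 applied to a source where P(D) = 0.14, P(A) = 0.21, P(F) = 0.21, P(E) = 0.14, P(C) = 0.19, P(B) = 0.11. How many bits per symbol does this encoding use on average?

2.93 bits/symbol

L̄ = Σ pᵢ·ℓᵢ = 0.14·4 + 0.21·4 + 0.21·1 + 0.14·3 + 0.19·3 + 0.11·3 = 2.93 bits/symbol.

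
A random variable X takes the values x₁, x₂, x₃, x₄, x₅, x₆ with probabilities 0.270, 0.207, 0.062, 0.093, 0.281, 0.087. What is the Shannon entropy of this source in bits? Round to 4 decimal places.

2.3689 bits

H = −Σ pᵢ log₂ pᵢ.
−0.270·log₂(0.270) = 0.5100
−0.207·log₂(0.207) = 0.4704
−0.062·log₂(0.062) = 0.2487
−0.093·log₂(0.093) = 0.3187
−0.281·log₂(0.281) = 0.5146
−0.087·log₂(0.087) = 0.3065
Sum ≈ 2.3689 → 2.3689 bits.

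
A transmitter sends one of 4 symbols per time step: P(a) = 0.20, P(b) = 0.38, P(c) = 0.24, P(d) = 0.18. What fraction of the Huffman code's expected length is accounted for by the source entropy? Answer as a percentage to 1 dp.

Entropy H = −Σ p log₂ p ≈ 1.9343 bits.
Huffman merges: 9/50+1/5→19/50; 6/25+19/50→31/50; 19/50+31/50→1. L = 2 ≈ 2.0000.
Efficiency = H/L = 1.9343/2.0000 = 96.7%.

96.7%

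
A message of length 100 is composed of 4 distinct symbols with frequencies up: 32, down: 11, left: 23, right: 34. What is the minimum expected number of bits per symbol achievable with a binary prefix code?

Probabilities are the counts divided by 100.
Repeatedly combine the two least-probable nodes; the expected code length is the sum of the merged weights.
merge 11/100 + 23/100 → 17/50
merge 8/25 + 17/50 → 33/50
merge 17/50 + 33/50 → 1
L = 17/50 + 33/50 + 1 = 2 bits/symbol.

2 bits/symbol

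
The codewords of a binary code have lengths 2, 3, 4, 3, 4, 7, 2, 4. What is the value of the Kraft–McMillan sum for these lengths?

With common denominator 2^7 = 128: Σ 2^(−ℓᵢ) = 32/128 + 16/128 + 8/128 + 16/128 + 8/128 + 1/128 + 32/128 + 8/128 = 121/128 = 0.9453125.

0.9453125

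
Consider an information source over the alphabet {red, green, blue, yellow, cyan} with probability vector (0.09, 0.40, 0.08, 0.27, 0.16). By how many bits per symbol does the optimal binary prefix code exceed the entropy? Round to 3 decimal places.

Entropy H = −Σ p log₂ p ≈ 2.0660 bits.
Huffman merges: 2/25+9/100→17/100; 4/25+17/100→33/100; 27/100+33/100→3/5; 2/5+3/5→1. L = 21/10 ≈ 2.1000.
L − H = 2.1000 − 2.0660 = 0.034 bits.

0.034 bits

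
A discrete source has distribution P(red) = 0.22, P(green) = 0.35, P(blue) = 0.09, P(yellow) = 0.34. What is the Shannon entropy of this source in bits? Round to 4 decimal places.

1.8525 bits

H = −Σ pᵢ log₂ pᵢ.
−0.22·log₂(0.22) = 0.4806
−0.35·log₂(0.35) = 0.5301
−0.09·log₂(0.09) = 0.3127
−0.34·log₂(0.34) = 0.5292
Sum ≈ 1.8525 → 1.8525 bits.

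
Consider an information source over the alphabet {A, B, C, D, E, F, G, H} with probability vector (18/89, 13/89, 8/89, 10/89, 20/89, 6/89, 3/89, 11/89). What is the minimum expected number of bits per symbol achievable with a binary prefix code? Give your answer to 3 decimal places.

2.865 bits/symbol

Repeatedly combine the two least-probable nodes; the expected code length is the sum of the merged weights.
merge 3/89 + 6/89 → 9/89
merge 8/89 + 9/89 → 17/89
merge 10/89 + 11/89 → 21/89
merge 13/89 + 17/89 → 30/89
merge 18/89 + 20/89 → 38/89
merge 21/89 + 30/89 → 51/89
merge 38/89 + 51/89 → 1
L = 9/89 + 17/89 + 21/89 + 30/89 + 38/89 + 51/89 + 1 = 255/89 ≈ 2.865 bits/symbol.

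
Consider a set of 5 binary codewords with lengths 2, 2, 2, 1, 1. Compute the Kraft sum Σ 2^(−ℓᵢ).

1.75

With common denominator 2^2 = 4: Σ 2^(−ℓᵢ) = 1/4 + 1/4 + 1/4 + 2/4 + 2/4 = 7/4 = 1.75.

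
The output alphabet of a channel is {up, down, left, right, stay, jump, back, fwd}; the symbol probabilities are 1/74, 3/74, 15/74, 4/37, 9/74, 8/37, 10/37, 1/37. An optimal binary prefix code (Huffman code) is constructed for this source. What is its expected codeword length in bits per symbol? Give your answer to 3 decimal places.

Repeatedly combine the two least-probable nodes; the expected code length is the sum of the merged weights.
merge 1/74 + 1/37 → 3/74
merge 3/74 + 3/74 → 3/37
merge 3/37 + 4/37 → 7/37
merge 9/74 + 7/37 → 23/74
merge 15/74 + 8/37 → 31/74
merge 10/37 + 23/74 → 43/74
merge 31/74 + 43/74 → 1
L = 3/74 + 3/37 + 7/37 + 23/74 + 31/74 + 43/74 + 1 = 97/37 ≈ 2.622 bits/symbol.

2.622 bits/symbol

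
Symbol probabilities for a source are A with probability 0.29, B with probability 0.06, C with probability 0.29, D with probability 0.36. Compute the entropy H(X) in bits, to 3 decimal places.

H = −Σ pᵢ log₂ pᵢ.
−0.29·log₂(0.29) = 0.5179
−0.06·log₂(0.06) = 0.2435
−0.29·log₂(0.29) = 0.5179
−0.36·log₂(0.36) = 0.5306
Sum ≈ 1.8100 → 1.810 bits.

1.810 bits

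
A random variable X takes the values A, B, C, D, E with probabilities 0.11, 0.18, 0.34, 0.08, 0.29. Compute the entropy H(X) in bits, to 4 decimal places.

2.1342 bits

H = −Σ pᵢ log₂ pᵢ.
−0.11·log₂(0.11) = 0.3503
−0.18·log₂(0.18) = 0.4453
−0.34·log₂(0.34) = 0.5292
−0.08·log₂(0.08) = 0.2915
−0.29·log₂(0.29) = 0.5179
Sum ≈ 2.1342 → 2.1342 bits.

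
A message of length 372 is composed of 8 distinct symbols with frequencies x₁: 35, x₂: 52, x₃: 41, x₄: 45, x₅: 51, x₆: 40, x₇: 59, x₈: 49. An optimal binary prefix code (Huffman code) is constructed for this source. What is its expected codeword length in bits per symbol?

3 bits/symbol

Probabilities are the counts divided by 372.
Repeatedly combine the two least-probable nodes; the expected code length is the sum of the merged weights.
merge 35/372 + 10/93 → 25/124
merge 41/372 + 15/124 → 43/186
merge 49/372 + 17/124 → 25/93
merge 13/93 + 59/372 → 37/124
merge 25/124 + 43/186 → 161/372
merge 25/93 + 37/124 → 211/372
merge 161/372 + 211/372 → 1
L = 25/124 + 43/186 + 25/93 + 37/124 + 161/372 + 211/372 + 1 = 3 bits/symbol.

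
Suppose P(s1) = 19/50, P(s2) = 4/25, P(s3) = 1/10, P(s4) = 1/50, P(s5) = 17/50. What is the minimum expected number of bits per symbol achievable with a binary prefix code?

Repeatedly combine the two least-probable nodes; the expected code length is the sum of the merged weights.
merge 1/50 + 1/10 → 3/25
merge 3/25 + 4/25 → 7/25
merge 7/25 + 17/50 → 31/50
merge 19/50 + 31/50 → 1
L = 3/25 + 7/25 + 31/50 + 1 = 101/50 = 2.02 bits/symbol.

2.02 bits/symbol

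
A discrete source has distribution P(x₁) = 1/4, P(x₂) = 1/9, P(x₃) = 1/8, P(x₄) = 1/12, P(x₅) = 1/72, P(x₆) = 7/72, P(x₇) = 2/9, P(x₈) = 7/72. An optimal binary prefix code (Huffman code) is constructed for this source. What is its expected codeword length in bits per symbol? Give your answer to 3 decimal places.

2.819 bits/symbol

Repeatedly combine the two least-probable nodes; the expected code length is the sum of the merged weights.
merge 1/72 + 1/12 → 7/72
merge 7/72 + 7/72 → 7/36
merge 7/72 + 1/9 → 5/24
merge 1/8 + 7/36 → 23/72
merge 5/24 + 2/9 → 31/72
merge 1/4 + 23/72 → 41/72
merge 31/72 + 41/72 → 1
L = 7/72 + 7/36 + 5/24 + 23/72 + 31/72 + 41/72 + 1 = 203/72 ≈ 2.819 bits/symbol.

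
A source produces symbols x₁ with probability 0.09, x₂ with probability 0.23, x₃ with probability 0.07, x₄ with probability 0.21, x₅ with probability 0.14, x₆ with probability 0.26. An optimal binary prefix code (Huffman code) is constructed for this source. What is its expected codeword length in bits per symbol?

Repeatedly combine the two least-probable nodes; the expected code length is the sum of the merged weights.
merge 7/100 + 9/100 → 4/25
merge 7/50 + 4/25 → 3/10
merge 21/100 + 23/100 → 11/25
merge 13/50 + 3/10 → 14/25
merge 11/25 + 14/25 → 1
L = 4/25 + 3/10 + 11/25 + 14/25 + 1 = 123/50 = 2.46 bits/symbol.

2.46 bits/symbol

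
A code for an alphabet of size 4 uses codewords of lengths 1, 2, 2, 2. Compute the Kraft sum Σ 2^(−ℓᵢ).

1.25

With common denominator 2^2 = 4: Σ 2^(−ℓᵢ) = 2/4 + 1/4 + 1/4 + 1/4 = 5/4 = 1.25.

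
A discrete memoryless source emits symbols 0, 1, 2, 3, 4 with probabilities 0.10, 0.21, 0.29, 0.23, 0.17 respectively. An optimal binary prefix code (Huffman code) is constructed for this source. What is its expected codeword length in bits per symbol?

Repeatedly combine the two least-probable nodes; the expected code length is the sum of the merged weights.
merge 1/10 + 17/100 → 27/100
merge 21/100 + 23/100 → 11/25
merge 27/100 + 29/100 → 14/25
merge 11/25 + 14/25 → 1
L = 27/100 + 11/25 + 14/25 + 1 = 227/100 = 2.27 bits/symbol.

2.27 bits/symbol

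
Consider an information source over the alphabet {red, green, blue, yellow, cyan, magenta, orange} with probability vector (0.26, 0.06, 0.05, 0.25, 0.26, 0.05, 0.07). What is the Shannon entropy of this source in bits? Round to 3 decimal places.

2.455 bits

H = −Σ pᵢ log₂ pᵢ.
−0.26·log₂(0.26) = 0.5053
−0.06·log₂(0.06) = 0.2435
−0.05·log₂(0.05) = 0.2161
−0.25·log₂(0.25) = 0.5000
−0.26·log₂(0.26) = 0.5053
−0.05·log₂(0.05) = 0.2161
−0.07·log₂(0.07) = 0.2686
Sum ≈ 2.4549 → 2.455 bits.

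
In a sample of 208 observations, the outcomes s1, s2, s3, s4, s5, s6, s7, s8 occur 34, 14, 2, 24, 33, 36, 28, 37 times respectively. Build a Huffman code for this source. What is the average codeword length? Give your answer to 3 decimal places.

2.899 bits/symbol

Probabilities are the counts divided by 208.
Repeatedly combine the two least-probable nodes; the expected code length is the sum of the merged weights.
merge 1/104 + 7/104 → 1/13
merge 1/13 + 3/26 → 5/26
merge 7/52 + 33/208 → 61/208
merge 17/104 + 9/52 → 35/104
merge 37/208 + 5/26 → 77/208
merge 61/208 + 35/104 → 131/208
merge 77/208 + 131/208 → 1
L = 1/13 + 5/26 + 61/208 + 35/104 + 77/208 + 131/208 + 1 = 603/208 ≈ 2.899 bits/symbol.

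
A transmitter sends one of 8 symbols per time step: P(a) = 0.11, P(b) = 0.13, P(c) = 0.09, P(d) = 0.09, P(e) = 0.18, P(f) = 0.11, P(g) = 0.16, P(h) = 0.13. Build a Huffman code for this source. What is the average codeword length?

3 bits/symbol

Repeatedly combine the two least-probable nodes; the expected code length is the sum of the merged weights.
merge 9/100 + 9/100 → 9/50
merge 11/100 + 11/100 → 11/50
merge 13/100 + 13/100 → 13/50
merge 4/25 + 9/50 → 17/50
merge 9/50 + 11/50 → 2/5
merge 13/50 + 17/50 → 3/5
merge 2/5 + 3/5 → 1
L = 9/50 + 11/50 + 13/50 + 17/50 + 2/5 + 3/5 + 1 = 3 bits/symbol.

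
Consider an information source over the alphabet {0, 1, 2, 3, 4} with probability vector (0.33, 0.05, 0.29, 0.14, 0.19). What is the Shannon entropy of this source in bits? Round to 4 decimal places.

2.1142 bits

H = −Σ pᵢ log₂ pᵢ.
−0.33·log₂(0.33) = 0.5278
−0.05·log₂(0.05) = 0.2161
−0.29·log₂(0.29) = 0.5179
−0.14·log₂(0.14) = 0.3971
−0.19·log₂(0.19) = 0.4552
Sum ≈ 2.1142 → 2.1142 bits.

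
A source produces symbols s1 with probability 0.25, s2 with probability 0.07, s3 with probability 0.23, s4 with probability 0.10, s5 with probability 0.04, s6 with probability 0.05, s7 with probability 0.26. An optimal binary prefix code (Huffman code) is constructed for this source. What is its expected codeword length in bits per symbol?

2.51 bits/symbol

Repeatedly combine the two least-probable nodes; the expected code length is the sum of the merged weights.
merge 1/25 + 1/20 → 9/100
merge 7/100 + 9/100 → 4/25
merge 1/10 + 4/25 → 13/50
merge 23/100 + 1/4 → 12/25
merge 13/50 + 13/50 → 13/25
merge 12/25 + 13/25 → 1
L = 9/100 + 4/25 + 13/50 + 12/25 + 13/25 + 1 = 251/100 = 2.51 bits/symbol.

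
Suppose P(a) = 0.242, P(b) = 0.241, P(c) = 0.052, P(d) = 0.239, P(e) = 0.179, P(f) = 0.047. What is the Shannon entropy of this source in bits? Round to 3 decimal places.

H = −Σ pᵢ log₂ pᵢ.
−0.242·log₂(0.242) = 0.4954
−0.241·log₂(0.241) = 0.4947
−0.052·log₂(0.052) = 0.2218
−0.239·log₂(0.239) = 0.4935
−0.179·log₂(0.179) = 0.4443
−0.047·log₂(0.047) = 0.2073
Sum ≈ 2.3570 → 2.357 bits.

2.357 bits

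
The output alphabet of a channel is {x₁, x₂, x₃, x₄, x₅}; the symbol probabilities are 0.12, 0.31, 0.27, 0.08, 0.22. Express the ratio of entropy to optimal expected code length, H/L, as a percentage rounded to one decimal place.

Entropy H = −Σ p log₂ p ≈ 2.1730 bits.
Huffman merges: 2/25+3/25→1/5; 1/5+11/50→21/50; 27/100+31/100→29/50; 21/50+29/50→1. L = 11/5 ≈ 2.2000.
Efficiency = H/L = 2.1730/2.2000 = 98.8%.

98.8%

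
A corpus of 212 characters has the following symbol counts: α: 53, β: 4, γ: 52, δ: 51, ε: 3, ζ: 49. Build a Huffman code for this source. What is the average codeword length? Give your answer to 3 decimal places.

2.297 bits/symbol

Probabilities are the counts divided by 212.
Repeatedly combine the two least-probable nodes; the expected code length is the sum of the merged weights.
merge 3/212 + 1/53 → 7/212
merge 7/212 + 49/212 → 14/53
merge 51/212 + 13/53 → 103/212
merge 1/4 + 14/53 → 109/212
merge 103/212 + 109/212 → 1
L = 7/212 + 14/53 + 103/212 + 109/212 + 1 = 487/212 ≈ 2.297 bits/symbol.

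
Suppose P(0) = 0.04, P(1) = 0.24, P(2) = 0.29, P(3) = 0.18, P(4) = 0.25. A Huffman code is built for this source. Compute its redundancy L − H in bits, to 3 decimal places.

0.077 bits

Entropy H = −Σ p log₂ p ≈ 2.1431 bits.
Huffman merges: 1/25+9/50→11/50; 11/50+6/25→23/50; 1/4+29/100→27/50; 23/50+27/50→1. L = 111/50 ≈ 2.2200.
L − H = 2.2200 − 2.1431 = 0.077 bits.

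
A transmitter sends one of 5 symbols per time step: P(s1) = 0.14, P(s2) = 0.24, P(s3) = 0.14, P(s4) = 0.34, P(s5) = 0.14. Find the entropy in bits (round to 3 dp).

H = −Σ pᵢ log₂ pᵢ.
−0.14·log₂(0.14) = 0.3971
−0.24·log₂(0.24) = 0.4941
−0.14·log₂(0.14) = 0.3971
−0.34·log₂(0.34) = 0.5292
−0.14·log₂(0.14) = 0.3971
Sum ≈ 2.2146 → 2.215 bits.

2.215 bits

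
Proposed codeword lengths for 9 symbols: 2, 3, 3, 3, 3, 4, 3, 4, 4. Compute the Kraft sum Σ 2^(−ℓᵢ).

1.0625

With common denominator 2^4 = 16: Σ 2^(−ℓᵢ) = 4/16 + 2/16 + 2/16 + 2/16 + 2/16 + 1/16 + 2/16 + 1/16 + 1/16 = 17/16 = 1.0625.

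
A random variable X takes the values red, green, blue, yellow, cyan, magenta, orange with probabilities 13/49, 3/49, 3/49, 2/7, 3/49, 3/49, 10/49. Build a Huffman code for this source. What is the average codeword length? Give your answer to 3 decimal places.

Repeatedly combine the two least-probable nodes; the expected code length is the sum of the merged weights.
merge 3/49 + 3/49 → 6/49
merge 3/49 + 3/49 → 6/49
merge 6/49 + 6/49 → 12/49
merge 10/49 + 12/49 → 22/49
merge 13/49 + 2/7 → 27/49
merge 22/49 + 27/49 → 1
L = 6/49 + 6/49 + 12/49 + 22/49 + 27/49 + 1 = 122/49 ≈ 2.490 bits/symbol.

2.490 bits/symbol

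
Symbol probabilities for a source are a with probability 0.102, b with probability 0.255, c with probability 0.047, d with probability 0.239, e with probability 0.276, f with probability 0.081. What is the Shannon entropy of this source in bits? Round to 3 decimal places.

2.346 bits

H = −Σ pᵢ log₂ pᵢ.
−0.102·log₂(0.102) = 0.3359
−0.255·log₂(0.255) = 0.5027
−0.047·log₂(0.047) = 0.2073
−0.239·log₂(0.239) = 0.4935
−0.276·log₂(0.276) = 0.5126
−0.081·log₂(0.081) = 0.2937
Sum ≈ 2.3458 → 2.346 bits.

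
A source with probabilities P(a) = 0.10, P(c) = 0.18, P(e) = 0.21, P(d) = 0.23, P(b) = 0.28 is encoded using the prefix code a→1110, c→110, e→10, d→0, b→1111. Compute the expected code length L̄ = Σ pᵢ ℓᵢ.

2.71 bits/symbol

L̄ = Σ pᵢ·ℓᵢ = 0.10·4 + 0.18·3 + 0.21·2 + 0.23·1 + 0.28·4 = 2.71 bits/symbol.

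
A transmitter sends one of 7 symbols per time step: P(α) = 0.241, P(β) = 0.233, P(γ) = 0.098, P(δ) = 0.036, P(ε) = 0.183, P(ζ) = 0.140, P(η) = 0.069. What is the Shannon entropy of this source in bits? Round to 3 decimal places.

H = −Σ pᵢ log₂ pᵢ.
−0.241·log₂(0.241) = 0.4947
−0.233·log₂(0.233) = 0.4897
−0.098·log₂(0.098) = 0.3284
−0.036·log₂(0.036) = 0.1727
−0.183·log₂(0.183) = 0.4484
−0.140·log₂(0.140) = 0.3971
−0.069·log₂(0.069) = 0.2662
Sum ≈ 2.5971 → 2.597 bits.

2.597 bits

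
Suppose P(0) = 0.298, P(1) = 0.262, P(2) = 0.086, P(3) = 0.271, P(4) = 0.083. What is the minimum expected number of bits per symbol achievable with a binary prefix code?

2.169 bits/symbol

Repeatedly combine the two least-probable nodes; the expected code length is the sum of the merged weights.
merge 83/1000 + 43/500 → 169/1000
merge 169/1000 + 131/500 → 431/1000
merge 271/1000 + 149/500 → 569/1000
merge 431/1000 + 569/1000 → 1
L = 169/1000 + 431/1000 + 569/1000 + 1 = 2169/1000 = 2.169 bits/symbol.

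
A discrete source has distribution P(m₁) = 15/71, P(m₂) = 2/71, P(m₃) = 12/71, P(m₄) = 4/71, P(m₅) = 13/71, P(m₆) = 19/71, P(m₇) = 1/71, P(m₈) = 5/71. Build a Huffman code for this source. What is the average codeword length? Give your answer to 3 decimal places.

Repeatedly combine the two least-probable nodes; the expected code length is the sum of the merged weights.
merge 1/71 + 2/71 → 3/71
merge 3/71 + 4/71 → 7/71
merge 5/71 + 7/71 → 12/71
merge 12/71 + 12/71 → 24/71
merge 13/71 + 15/71 → 28/71
merge 19/71 + 24/71 → 43/71
merge 28/71 + 43/71 → 1
L = 3/71 + 7/71 + 12/71 + 24/71 + 28/71 + 43/71 + 1 = 188/71 ≈ 2.648 bits/symbol.

2.648 bits/symbol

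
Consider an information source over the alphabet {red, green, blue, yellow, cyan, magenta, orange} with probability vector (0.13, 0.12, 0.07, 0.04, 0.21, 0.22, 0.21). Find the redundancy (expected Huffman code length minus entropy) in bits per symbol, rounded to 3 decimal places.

Entropy H = −Σ p log₂ p ≈ 2.6302 bits.
Huffman merges: 1/25+7/100→11/100; 11/100+3/25→23/100; 13/100+21/100→17/50; 21/100+11/50→43/100; 23/100+17/50→57/100; 43/100+57/100→1. L = 67/25 ≈ 2.6800.
L − H = 2.6800 − 2.6302 = 0.050 bits.

0.050 bits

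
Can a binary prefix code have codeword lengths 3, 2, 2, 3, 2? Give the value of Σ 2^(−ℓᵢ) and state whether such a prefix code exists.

With common denominator 2^3 = 8: Σ 2^(−ℓᵢ) = 1/8 + 2/8 + 2/8 + 1/8 + 2/8 = 8/8 = 1.
Kraft's inequality requires Σ ≤ 1; here Σ = 1 ≤ 1, so such a prefix code exists.

1; yes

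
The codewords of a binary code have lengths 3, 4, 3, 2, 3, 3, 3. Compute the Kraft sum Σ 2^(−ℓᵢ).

0.9375

With common denominator 2^4 = 16: Σ 2^(−ℓᵢ) = 2/16 + 1/16 + 2/16 + 4/16 + 2/16 + 2/16 + 2/16 = 15/16 = 0.9375.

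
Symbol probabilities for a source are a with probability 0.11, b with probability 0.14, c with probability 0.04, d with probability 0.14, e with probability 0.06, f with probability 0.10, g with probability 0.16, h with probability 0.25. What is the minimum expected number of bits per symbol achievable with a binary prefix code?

2.85 bits/symbol

Repeatedly combine the two least-probable nodes; the expected code length is the sum of the merged weights.
merge 1/25 + 3/50 → 1/10
merge 1/10 + 1/10 → 1/5
merge 11/100 + 7/50 → 1/4
merge 7/50 + 4/25 → 3/10
merge 1/5 + 1/4 → 9/20
merge 1/4 + 3/10 → 11/20
merge 9/20 + 11/20 → 1
L = 1/10 + 1/5 + 1/4 + 3/10 + 9/20 + 11/20 + 1 = 57/20 = 2.85 bits/symbol.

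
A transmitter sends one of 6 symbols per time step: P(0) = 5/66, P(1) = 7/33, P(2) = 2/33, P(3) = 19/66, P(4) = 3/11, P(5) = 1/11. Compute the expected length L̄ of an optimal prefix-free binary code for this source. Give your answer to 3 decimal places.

Repeatedly combine the two least-probable nodes; the expected code length is the sum of the merged weights.
merge 2/33 + 5/66 → 3/22
merge 1/11 + 3/22 → 5/22
merge 7/33 + 5/22 → 29/66
merge 3/11 + 19/66 → 37/66
merge 29/66 + 37/66 → 1
L = 3/22 + 5/22 + 29/66 + 37/66 + 1 = 26/11 ≈ 2.364 bits/symbol.

2.364 bits/symbol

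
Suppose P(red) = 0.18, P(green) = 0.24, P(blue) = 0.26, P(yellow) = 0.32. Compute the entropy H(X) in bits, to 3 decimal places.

H = −Σ pᵢ log₂ pᵢ.
−0.18·log₂(0.18) = 0.4453
−0.24·log₂(0.24) = 0.4941
−0.26·log₂(0.26) = 0.5053
−0.32·log₂(0.32) = 0.5260
Sum ≈ 1.9708 → 1.971 bits.

1.971 bits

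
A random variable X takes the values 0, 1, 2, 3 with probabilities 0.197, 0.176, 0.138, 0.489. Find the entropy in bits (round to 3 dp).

1.802 bits

H = −Σ pᵢ log₂ pᵢ.
−0.197·log₂(0.197) = 0.4617
−0.176·log₂(0.176) = 0.4411
−0.138·log₂(0.138) = 0.3943
−0.489·log₂(0.489) = 0.5047
Sum ≈ 1.8018 → 1.802 bits.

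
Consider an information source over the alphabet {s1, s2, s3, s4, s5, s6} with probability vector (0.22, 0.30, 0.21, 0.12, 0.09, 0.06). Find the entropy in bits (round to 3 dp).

2.398 bits

H = −Σ pᵢ log₂ pᵢ.
−0.22·log₂(0.22) = 0.4806
−0.30·log₂(0.30) = 0.5211
−0.21·log₂(0.21) = 0.4728
−0.12·log₂(0.12) = 0.3671
−0.09·log₂(0.09) = 0.3127
−0.06·log₂(0.06) = 0.2435
Sum ≈ 2.3977 → 2.398 bits.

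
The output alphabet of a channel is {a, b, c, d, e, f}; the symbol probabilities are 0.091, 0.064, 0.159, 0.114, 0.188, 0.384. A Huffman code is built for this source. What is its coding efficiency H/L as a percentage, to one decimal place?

97.7%

Entropy H = −Σ p log₂ p ≈ 2.3310 bits.
Huffman merges: 8/125+91/1000→31/200; 57/500+31/200→269/1000; 159/1000+47/250→347/1000; 269/1000+347/1000→77/125; 48/125+77/125→1. L = 2387/1000 ≈ 2.3870.
Efficiency = H/L = 2.3310/2.3870 = 97.7%.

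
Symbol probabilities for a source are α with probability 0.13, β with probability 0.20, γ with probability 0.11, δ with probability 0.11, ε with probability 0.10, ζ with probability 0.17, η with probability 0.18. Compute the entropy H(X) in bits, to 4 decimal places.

2.7597 bits

H = −Σ pᵢ log₂ pᵢ.
−0.13·log₂(0.13) = 0.3826
−0.20·log₂(0.20) = 0.4644
−0.11·log₂(0.11) = 0.3503
−0.11·log₂(0.11) = 0.3503
−0.10·log₂(0.10) = 0.3322
−0.17·log₂(0.17) = 0.4346
−0.18·log₂(0.18) = 0.4453
Sum ≈ 2.7597 → 2.7597 bits.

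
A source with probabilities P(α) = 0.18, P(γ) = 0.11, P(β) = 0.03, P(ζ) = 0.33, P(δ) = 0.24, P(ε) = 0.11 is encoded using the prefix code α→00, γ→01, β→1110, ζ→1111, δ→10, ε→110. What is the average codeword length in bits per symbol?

2.83 bits/symbol

L̄ = Σ pᵢ·ℓᵢ = 0.18·2 + 0.11·2 + 0.03·4 + 0.33·4 + 0.24·2 + 0.11·3 = 2.83 bits/symbol.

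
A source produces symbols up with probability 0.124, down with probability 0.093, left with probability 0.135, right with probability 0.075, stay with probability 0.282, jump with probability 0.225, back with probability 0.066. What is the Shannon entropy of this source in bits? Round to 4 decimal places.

2.6204 bits

H = −Σ pᵢ log₂ pᵢ.
−0.124·log₂(0.124) = 0.3734
−0.093·log₂(0.093) = 0.3187
−0.135·log₂(0.135) = 0.3900
−0.075·log₂(0.075) = 0.2803
−0.282·log₂(0.282) = 0.5150
−0.225·log₂(0.225) = 0.4842
−0.066·log₂(0.066) = 0.2588
Sum ≈ 2.6204 → 2.6204 bits.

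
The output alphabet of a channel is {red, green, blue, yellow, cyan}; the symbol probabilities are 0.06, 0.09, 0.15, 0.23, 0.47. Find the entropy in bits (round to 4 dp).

1.9664 bits

H = −Σ pᵢ log₂ pᵢ.
−0.06·log₂(0.06) = 0.2435
−0.09·log₂(0.09) = 0.3127
−0.15·log₂(0.15) = 0.4105
−0.23·log₂(0.23) = 0.4877
−0.47·log₂(0.47) = 0.5120
Sum ≈ 1.9664 → 1.9664 bits.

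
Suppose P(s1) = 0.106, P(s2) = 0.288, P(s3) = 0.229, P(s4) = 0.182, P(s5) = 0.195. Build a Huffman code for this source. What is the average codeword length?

2.288 bits/symbol

Repeatedly combine the two least-probable nodes; the expected code length is the sum of the merged weights.
merge 53/500 + 91/500 → 36/125
merge 39/200 + 229/1000 → 53/125
merge 36/125 + 36/125 → 72/125
merge 53/125 + 72/125 → 1
L = 36/125 + 53/125 + 72/125 + 1 = 286/125 = 2.288 bits/symbol.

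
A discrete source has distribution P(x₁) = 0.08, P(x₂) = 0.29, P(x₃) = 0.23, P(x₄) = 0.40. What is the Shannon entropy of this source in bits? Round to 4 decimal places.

1.8259 bits

H = −Σ pᵢ log₂ pᵢ.
−0.08·log₂(0.08) = 0.2915
−0.29·log₂(0.29) = 0.5179
−0.23·log₂(0.23) = 0.4877
−0.40·log₂(0.40) = 0.5288
Sum ≈ 1.8259 → 1.8259 bits.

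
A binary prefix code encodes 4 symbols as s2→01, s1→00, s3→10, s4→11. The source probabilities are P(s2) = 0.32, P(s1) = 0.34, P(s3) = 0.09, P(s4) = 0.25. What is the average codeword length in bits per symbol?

2 bits/symbol

L̄ = Σ pᵢ·ℓᵢ = 0.32·2 + 0.34·2 + 0.09·2 + 0.25·2 = 2 bits/symbol.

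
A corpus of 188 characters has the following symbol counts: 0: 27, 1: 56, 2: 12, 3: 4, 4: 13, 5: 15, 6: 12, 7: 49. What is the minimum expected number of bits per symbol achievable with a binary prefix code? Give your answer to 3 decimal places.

Probabilities are the counts divided by 188.
Repeatedly combine the two least-probable nodes; the expected code length is the sum of the merged weights.
merge 1/47 + 3/47 → 4/47
merge 3/47 + 13/188 → 25/188
merge 15/188 + 4/47 → 31/188
merge 25/188 + 27/188 → 13/47
merge 31/188 + 49/188 → 20/47
merge 13/47 + 14/47 → 27/47
merge 20/47 + 27/47 → 1
L = 4/47 + 25/188 + 31/188 + 13/47 + 20/47 + 27/47 + 1 = 125/47 ≈ 2.660 bits/symbol.

2.660 bits/symbol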